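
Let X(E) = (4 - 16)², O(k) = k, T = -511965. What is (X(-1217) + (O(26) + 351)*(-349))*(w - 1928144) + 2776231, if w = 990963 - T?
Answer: 55888489895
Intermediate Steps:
w = 1502928 (w = 990963 - 1*(-511965) = 990963 + 511965 = 1502928)
X(E) = 144 (X(E) = (-12)² = 144)
(X(-1217) + (O(26) + 351)*(-349))*(w - 1928144) + 2776231 = (144 + (26 + 351)*(-349))*(1502928 - 1928144) + 2776231 = (144 + 377*(-349))*(-425216) + 2776231 = (144 - 131573)*(-425216) + 2776231 = -131429*(-425216) + 2776231 = 55885713664 + 2776231 = 55888489895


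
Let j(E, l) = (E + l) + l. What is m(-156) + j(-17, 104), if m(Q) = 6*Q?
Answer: -745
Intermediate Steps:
j(E, l) = E + 2*l
m(-156) + j(-17, 104) = 6*(-156) + (-17 + 2*104) = -936 + (-17 + 208) = -936 + 191 = -745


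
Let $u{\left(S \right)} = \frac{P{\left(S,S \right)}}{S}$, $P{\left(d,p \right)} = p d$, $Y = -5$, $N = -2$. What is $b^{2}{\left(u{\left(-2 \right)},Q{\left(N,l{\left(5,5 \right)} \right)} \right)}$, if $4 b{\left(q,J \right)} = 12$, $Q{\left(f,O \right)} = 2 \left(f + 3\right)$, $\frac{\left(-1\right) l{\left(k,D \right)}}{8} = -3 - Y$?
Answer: $9$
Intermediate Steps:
$P{\left(d,p \right)} = d p$
$l{\left(k,D \right)} = -16$ ($l{\left(k,D \right)} = - 8 \left(-3 - -5\right) = - 8 \left(-3 + 5\right) = \left(-8\right) 2 = -16$)
$Q{\left(f,O \right)} = 6 + 2 f$ ($Q{\left(f,O \right)} = 2 \left(3 + f\right) = 6 + 2 f$)
$u{\left(S \right)} = S$ ($u{\left(S \right)} = \frac{S S}{S} = \frac{S^{2}}{S} = S$)
$b{\left(q,J \right)} = 3$ ($b{\left(q,J \right)} = \frac{1}{4} \cdot 12 = 3$)
$b^{2}{\left(u{\left(-2 \right)},Q{\left(N,l{\left(5,5 \right)} \right)} \right)} = 3^{2} = 9$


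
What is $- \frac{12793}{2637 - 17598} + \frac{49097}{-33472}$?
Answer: $- \frac{306332921}{500774592} \approx -0.61172$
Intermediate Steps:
$- \frac{12793}{2637 - 17598} + \frac{49097}{-33472} = - \frac{12793}{2637 - 17598} + 49097 \left(- \frac{1}{33472}\right) = - \frac{12793}{-14961} - \frac{49097}{33472} = \left(-12793\right) \left(- \frac{1}{14961}\right) - \frac{49097}{33472} = \frac{12793}{14961} - \frac{49097}{33472} = - \frac{306332921}{500774592}$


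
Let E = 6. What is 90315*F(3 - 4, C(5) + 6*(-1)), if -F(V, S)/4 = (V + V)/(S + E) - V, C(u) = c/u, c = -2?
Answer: -2167560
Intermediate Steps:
C(u) = -2/u
F(V, S) = 4*V - 8*V/(6 + S) (F(V, S) = -4*((V + V)/(S + 6) - V) = -4*((2*V)/(6 + S) - V) = -4*(2*V/(6 + S) - V) = -4*(-V + 2*V/(6 + S)) = 4*V - 8*V/(6 + S))
90315*F(3 - 4, C(5) + 6*(-1)) = 90315*(4*(3 - 4)*(4 + (-2/5 + 6*(-1)))/(6 + (-2/5 + 6*(-1)))) = 90315*(4*(-1)*(4 + (-2*1/5 - 6))/(6 + (-2*1/5 - 6))) = 90315*(4*(-1)*(4 + (-2/5 - 6))/(6 + (-2/5 - 6))) = 90315*(4*(-1)*(4 - 32/5)/(6 - 32/5)) = 90315*(4*(-1)*(-12/5)/(-2/5)) = 90315*(4*(-1)*(-5/2)*(-12/5)) = 90315*(-24) = -2167560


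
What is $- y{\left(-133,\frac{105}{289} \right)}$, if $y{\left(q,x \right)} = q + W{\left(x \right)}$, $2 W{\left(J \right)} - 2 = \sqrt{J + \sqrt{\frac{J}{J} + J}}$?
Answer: $132 - \frac{\sqrt{105 + 17 \sqrt{394}}}{34} \approx 131.38$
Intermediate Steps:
$W{\left(J \right)} = 1 + \frac{\sqrt{J + \sqrt{1 + J}}}{2}$ ($W{\left(J \right)} = 1 + \frac{\sqrt{J + \sqrt{\frac{J}{J} + J}}}{2} = 1 + \frac{\sqrt{J + \sqrt{1 + J}}}{2}$)
$y{\left(q,x \right)} = 1 + q + \frac{\sqrt{x + \sqrt{1 + x}}}{2}$ ($y{\left(q,x \right)} = q + \left(1 + \frac{\sqrt{x + \sqrt{1 + x}}}{2}\right) = 1 + q + \frac{\sqrt{x + \sqrt{1 + x}}}{2}$)
$- y{\left(-133,\frac{105}{289} \right)} = - (1 - 133 + \frac{\sqrt{\frac{105}{289} + \sqrt{1 + \frac{105}{289}}}}{2}) = - (1 - 133 + \frac{\sqrt{\frac{105}{289} + \sqrt{\frac{394}{289}}}}{2}) = - (1 - 133 + \frac{\sqrt{\frac{105}{289} + \frac{\sqrt{394}}{17}}}{2}) = - (-132 + \frac{\sqrt{\frac{105}{289} + \frac{\sqrt{394}}{17}}}{2}) = 132 - \frac{\sqrt{\frac{105}{289} + \frac{\sqrt{394}}{17}}}{2}$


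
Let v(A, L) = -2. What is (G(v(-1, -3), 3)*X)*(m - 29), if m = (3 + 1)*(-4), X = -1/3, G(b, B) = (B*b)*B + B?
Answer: -225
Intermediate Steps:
G(b, B) = B + b*B**2 (G(b, B) = b*B**2 + B = B + b*B**2)
X = -1/3 (X = -1*1/3 = -1/3 ≈ -0.33333)
m = -16 (m = 4*(-4) = -16)
(G(v(-1, -3), 3)*X)*(m - 29) = ((3*(1 + 3*(-2)))*(-1/3))*(-16 - 29) = ((3*(1 - 6))*(-1/3))*(-45) = ((3*(-5))*(-1/3))*(-45) = -15*(-1/3)*(-45) = 5*(-45) = -225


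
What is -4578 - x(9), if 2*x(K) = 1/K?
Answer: -82405/18 ≈ -4578.1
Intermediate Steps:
x(K) = 1/(2*K)
-4578 - x(9) = -4578 - 1/(2*9) = -4578 - 1*1/18 = -4578 - 1/18 = -82405/18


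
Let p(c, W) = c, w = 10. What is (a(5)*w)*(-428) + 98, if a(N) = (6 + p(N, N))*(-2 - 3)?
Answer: 235498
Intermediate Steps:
a(N) = -30 - 5*N (a(N) = (6 + N)*(-2 - 3) = (6 + N)*(-5) = -30 - 5*N)
(a(5)*w)*(-428) + 98 = ((-30 - 5*5)*10)*(-428) + 98 = ((-30 - 25)*10)*(-428) + 98 = -55*10*(-428) + 98 = -550*(-428) + 98 = 235400 + 98 = 235498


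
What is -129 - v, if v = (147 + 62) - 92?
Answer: -246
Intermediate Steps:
v = 117 (v = 209 - 92 = 117)
-129 - v = -129 - 1*117 = -129 - 117 = -246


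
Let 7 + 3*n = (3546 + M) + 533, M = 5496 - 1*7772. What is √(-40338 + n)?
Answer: I*√357654/3 ≈ 199.35*I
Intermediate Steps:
M = -2276 (M = 5496 - 7772 = -2276)
n = 1796/3 (n = -7/3 + ((3546 - 2276) + 533)/3 = -7/3 + (1270 + 533)/3 = -7/3 + (⅓)*1803 = -7/3 + 601 = 1796/3 ≈ 598.67)
√(-40338 + n) = √(-40338 + 1796/3) = √(-119218/3) = I*√357654/3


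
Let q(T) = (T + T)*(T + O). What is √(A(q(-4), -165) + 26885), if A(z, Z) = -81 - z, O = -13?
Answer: 2*√6667 ≈ 163.30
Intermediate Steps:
q(T) = 2*T*(-13 + T) (q(T) = (T + T)*(T - 13) = (2*T)*(-13 + T) = 2*T*(-13 + T))
√(A(q(-4), -165) + 26885) = √((-81 - 2*(-4)*(-13 - 4)) + 26885) = √((-81 - 2*(-4)*(-17)) + 26885) = √((-81 - 1*136) + 26885) = √((-81 - 136) + 26885) = √(-217 + 26885) = √26668 = 2*√6667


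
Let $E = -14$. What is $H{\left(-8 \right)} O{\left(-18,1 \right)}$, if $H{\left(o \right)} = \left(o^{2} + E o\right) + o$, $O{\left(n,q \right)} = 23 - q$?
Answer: $3696$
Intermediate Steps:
$H{\left(o \right)} = o^{2} - 13 o$ ($H{\left(o \right)} = \left(o^{2} - 14 o\right) + o = o^{2} - 13 o$)
$H{\left(-8 \right)} O{\left(-18,1 \right)} = - 8 \left(-13 - 8\right) \left(23 - 1\right) = \left(-8\right) \left(-21\right) \left(23 - 1\right) = 168 \cdot 22 = 3696$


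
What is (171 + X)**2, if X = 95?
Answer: 70756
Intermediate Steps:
(171 + X)**2 = (171 + 95)**2 = 266**2 = 70756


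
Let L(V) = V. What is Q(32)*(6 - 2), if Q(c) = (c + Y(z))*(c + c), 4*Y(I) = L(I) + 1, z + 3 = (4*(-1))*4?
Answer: 7040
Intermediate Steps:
z = -19 (z = -3 + (4*(-1))*4 = -3 - 4*4 = -3 - 16 = -19)
Y(I) = ¼ + I/4 (Y(I) = (I + 1)/4 = (1 + I)/4 = ¼ + I/4)
Q(c) = 2*c*(-9/2 + c) (Q(c) = (c + (¼ + (¼)*(-19)))*(c + c) = (c + (¼ - 19/4))*(2*c) = (c - 9/2)*(2*c) = (-9/2 + c)*(2*c) = 2*c*(-9/2 + c))
Q(32)*(6 - 2) = (32*(-9 + 2*32))*(6 - 2) = (32*(-9 + 64))*4 = (32*55)*4 = 1760*4 = 7040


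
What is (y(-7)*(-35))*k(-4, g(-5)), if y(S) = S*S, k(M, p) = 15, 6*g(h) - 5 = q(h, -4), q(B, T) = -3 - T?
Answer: -25725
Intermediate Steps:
g(h) = 1 (g(h) = 5/6 + (-3 - 1*(-4))/6 = 5/6 + (-3 + 4)/6 = 5/6 + (1/6)*1 = 5/6 + 1/6 = 1)
y(S) = S**2
(y(-7)*(-35))*k(-4, g(-5)) = ((-7)**2*(-35))*15 = (49*(-35))*15 = -1715*15 = -25725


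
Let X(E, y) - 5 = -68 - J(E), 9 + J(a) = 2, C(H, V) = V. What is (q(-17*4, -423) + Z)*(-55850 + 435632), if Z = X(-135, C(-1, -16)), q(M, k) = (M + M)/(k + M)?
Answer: -10390835520/491 ≈ -2.1163e+7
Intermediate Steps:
q(M, k) = 2*M/(M + k) (q(M, k) = (2*M)/(M + k) = 2*M/(M + k))
J(a) = -7 (J(a) = -9 + 2 = -7)
X(E, y) = -56 (X(E, y) = 5 + (-68 - 1*(-7)) = 5 + (-68 + 7) = 5 - 61 = -56)
Z = -56
(q(-17*4, -423) + Z)*(-55850 + 435632) = (2*(-17*4)/(-17*4 - 423) - 56)*(-55850 + 435632) = (2*(-68)/(-68 - 423) - 56)*379782 = (2*(-68)/(-491) - 56)*379782 = (2*(-68)*(-1/491) - 56)*379782 = (136/491 - 56)*379782 = -27360/491*379782 = -10390835520/491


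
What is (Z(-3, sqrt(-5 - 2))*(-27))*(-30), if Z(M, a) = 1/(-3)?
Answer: -270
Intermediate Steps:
Z(M, a) = -1/3
(Z(-3, sqrt(-5 - 2))*(-27))*(-30) = -1/3*(-27)*(-30) = 9*(-30) = -270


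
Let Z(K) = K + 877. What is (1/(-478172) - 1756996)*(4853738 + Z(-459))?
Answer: -1019550290213686707/119543 ≈ -8.5287e+12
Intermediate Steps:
Z(K) = 877 + K
(1/(-478172) - 1756996)*(4853738 + Z(-459)) = (1/(-478172) - 1756996)*(4853738 + (877 - 459)) = (-1/478172 - 1756996)*(4853738 + 418) = -840146291313/478172*4854156 = -1019550290213686707/119543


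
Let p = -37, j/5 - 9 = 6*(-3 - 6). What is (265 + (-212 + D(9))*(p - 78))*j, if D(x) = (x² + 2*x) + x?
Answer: -2750625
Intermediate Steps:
j = -225 (j = 45 + 5*(6*(-3 - 6)) = 45 + 5*(6*(-9)) = 45 + 5*(-54) = 45 - 270 = -225)
D(x) = x² + 3*x
(265 + (-212 + D(9))*(p - 78))*j = (265 + (-212 + 9*(3 + 9))*(-37 - 78))*(-225) = (265 + (-212 + 9*12)*(-115))*(-225) = (265 + (-212 + 108)*(-115))*(-225) = (265 - 104*(-115))*(-225) = (265 + 11960)*(-225) = 12225*(-225) = -2750625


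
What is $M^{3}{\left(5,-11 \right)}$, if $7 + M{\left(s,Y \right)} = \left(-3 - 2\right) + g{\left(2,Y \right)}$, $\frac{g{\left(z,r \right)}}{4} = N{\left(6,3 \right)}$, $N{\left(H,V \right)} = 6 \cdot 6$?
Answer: $2299968$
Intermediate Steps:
$N{\left(H,V \right)} = 36$
$g{\left(z,r \right)} = 144$ ($g{\left(z,r \right)} = 4 \cdot 36 = 144$)
$M{\left(s,Y \right)} = 132$ ($M{\left(s,Y \right)} = -7 + \left(\left(-3 - 2\right) + 144\right) = -7 + \left(-5 + 144\right) = -7 + 139 = 132$)
$M^{3}{\left(5,-11 \right)} = 132^{3} = 2299968$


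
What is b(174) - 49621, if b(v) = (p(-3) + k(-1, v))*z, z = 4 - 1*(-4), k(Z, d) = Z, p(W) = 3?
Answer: -49605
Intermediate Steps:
z = 8 (z = 4 + 4 = 8)
b(v) = 16 (b(v) = (3 - 1)*8 = 2*8 = 16)
b(174) - 49621 = 16 - 49621 = -49605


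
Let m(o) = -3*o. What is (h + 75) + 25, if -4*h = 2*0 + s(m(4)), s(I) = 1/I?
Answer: 4801/48 ≈ 100.02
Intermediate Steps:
h = 1/48 (h = -(2*0 + 1/(-3*4))/4 = -(0 + 1/(-12))/4 = -(0 - 1/12)/4 = -¼*(-1/12) = 1/48 ≈ 0.020833)
(h + 75) + 25 = (1/48 + 75) + 25 = 3601/48 + 25 = 4801/48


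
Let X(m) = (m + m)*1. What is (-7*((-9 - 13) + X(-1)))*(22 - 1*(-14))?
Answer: 6048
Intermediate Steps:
X(m) = 2*m (X(m) = (2*m)*1 = 2*m)
(-7*((-9 - 13) + X(-1)))*(22 - 1*(-14)) = (-7*((-9 - 13) + 2*(-1)))*(22 - 1*(-14)) = (-7*(-22 - 2))*(22 + 14) = -7*(-24)*36 = 168*36 = 6048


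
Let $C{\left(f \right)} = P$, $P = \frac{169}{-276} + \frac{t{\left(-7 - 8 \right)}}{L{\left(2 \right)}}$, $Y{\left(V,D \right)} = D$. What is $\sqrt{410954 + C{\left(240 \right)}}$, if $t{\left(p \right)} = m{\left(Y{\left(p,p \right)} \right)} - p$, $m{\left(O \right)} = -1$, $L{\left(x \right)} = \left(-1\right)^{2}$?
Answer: $\frac{\sqrt{7826462931}}{138} \approx 641.07$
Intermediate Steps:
$L{\left(x \right)} = 1$
$t{\left(p \right)} = -1 - p$
$P = \frac{3695}{276}$ ($P = \frac{169}{-276} + \frac{-1 - \left(-7 - 8\right)}{1} = 169 \left(- \frac{1}{276}\right) + \left(-1 - -15\right) 1 = - \frac{169}{276} + \left(-1 + 15\right) 1 = - \frac{169}{276} + 14 \cdot 1 = - \frac{169}{276} + 14 = \frac{3695}{276} \approx 13.388$)
$C{\left(f \right)} = \frac{3695}{276}$
$\sqrt{410954 + C{\left(240 \right)}} = \sqrt{410954 + \frac{3695}{276}} = \sqrt{\frac{113426999}{276}} = \frac{\sqrt{7826462931}}{138}$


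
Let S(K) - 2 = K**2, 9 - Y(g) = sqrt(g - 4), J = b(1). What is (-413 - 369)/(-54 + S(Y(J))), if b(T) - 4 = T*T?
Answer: -391/6 ≈ -65.167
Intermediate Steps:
b(T) = 4 + T**2 (b(T) = 4 + T*T = 4 + T**2)
J = 5 (J = 4 + 1**2 = 4 + 1 = 5)
Y(g) = 9 - sqrt(-4 + g) (Y(g) = 9 - sqrt(g - 4) = 9 - sqrt(-4 + g))
S(K) = 2 + K**2
(-413 - 369)/(-54 + S(Y(J))) = (-413 - 369)/(-54 + (2 + (9 - sqrt(-4 + 5))**2)) = -782/(-54 + (2 + (9 - sqrt(1))**2)) = -782/(-54 + (2 + (9 - 1*1)**2)) = -782/(-54 + (2 + (9 - 1)**2)) = -782/(-54 + (2 + 8**2)) = -782/(-54 + (2 + 64)) = -782/(-54 + 66) = -782/12 = -782*1/12 = -391/6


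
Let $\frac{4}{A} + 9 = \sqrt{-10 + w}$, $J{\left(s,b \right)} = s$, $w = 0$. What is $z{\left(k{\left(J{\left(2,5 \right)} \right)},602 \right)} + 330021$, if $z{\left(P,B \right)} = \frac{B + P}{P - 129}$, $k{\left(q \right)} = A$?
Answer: $\frac{100564892489}{304727} + \frac{2924 i \sqrt{10}}{1523635} \approx 3.3002 \cdot 10^{5} + 0.0060687 i$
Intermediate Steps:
$A = \frac{4}{-9 + i \sqrt{10}}$ ($A = \frac{4}{-9 + \sqrt{-10 + 0}} = \frac{4}{-9 + \sqrt{-10}} = \frac{4}{-9 + i \sqrt{10}} \approx -0.3956 - 0.139 i$)
$k{\left(q \right)} = - \frac{36}{91} - \frac{4 i \sqrt{10}}{91}$
$z{\left(P,B \right)} = \frac{B + P}{-129 + P}$
$z{\left(k{\left(J{\left(2,5 \right)} \right)},602 \right)} + 330021 = \frac{602 - \left(\frac{36}{91} + \frac{4 i \sqrt{10}}{91}\right)}{-129 - \left(\frac{36}{91} + \frac{4 i \sqrt{10}}{91}\right)} + 330021 = \frac{\frac{54746}{91} - \frac{4 i \sqrt{10}}{91}}{- \frac{11775}{91} - \frac{4 i \sqrt{10}}{91}} + 330021 = 330021 + \frac{\frac{54746}{91} - \frac{4 i \sqrt{10}}{91}}{- \frac{11775}{91} - \frac{4 i \sqrt{10}}{91}}$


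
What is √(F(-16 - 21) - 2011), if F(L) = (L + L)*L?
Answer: √727 ≈ 26.963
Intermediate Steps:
F(L) = 2*L² (F(L) = (2*L)*L = 2*L²)
√(F(-16 - 21) - 2011) = √(2*(-16 - 21)² - 2011) = √(2*(-37)² - 2011) = √(2*1369 - 2011) = √(2738 - 2011) = √727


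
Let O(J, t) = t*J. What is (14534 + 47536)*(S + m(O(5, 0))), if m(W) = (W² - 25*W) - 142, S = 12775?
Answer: 784130310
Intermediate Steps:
O(J, t) = J*t
m(W) = -142 + W² - 25*W
(14534 + 47536)*(S + m(O(5, 0))) = (14534 + 47536)*(12775 + (-142 + (5*0)² - 125*0)) = 62070*(12775 + (-142 + 0² - 25*0)) = 62070*(12775 + (-142 + 0 + 0)) = 62070*(12775 - 142) = 62070*12633 = 784130310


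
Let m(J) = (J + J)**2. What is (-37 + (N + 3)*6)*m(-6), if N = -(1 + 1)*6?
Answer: -13104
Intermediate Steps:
N = -12 (N = -1*2*6 = -2*6 = -12)
m(J) = 4*J**2 (m(J) = (2*J)**2 = 4*J**2)
(-37 + (N + 3)*6)*m(-6) = (-37 + (-12 + 3)*6)*(4*(-6)**2) = (-37 - 9*6)*(4*36) = (-37 - 54)*144 = -91*144 = -13104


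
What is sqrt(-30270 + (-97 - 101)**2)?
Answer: sqrt(8934) ≈ 94.520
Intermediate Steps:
sqrt(-30270 + (-97 - 101)**2) = sqrt(-30270 + (-198)**2) = sqrt(-30270 + 39204) = sqrt(8934)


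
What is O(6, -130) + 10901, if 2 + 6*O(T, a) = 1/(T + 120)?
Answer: 8240905/756 ≈ 10901.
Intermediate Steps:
O(T, a) = -⅓ + 1/(6*(120 + T)) (O(T, a) = -⅓ + 1/(6*(T + 120)) = -⅓ + 1/(6*(120 + T)))
O(6, -130) + 10901 = (-239 - 2*6)/(6*(120 + 6)) + 10901 = (⅙)*(-239 - 12)/126 + 10901 = (⅙)*(1/126)*(-251) + 10901 = -251/756 + 10901 = 8240905/756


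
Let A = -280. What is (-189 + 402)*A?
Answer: -59640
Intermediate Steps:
(-189 + 402)*A = (-189 + 402)*(-280) = 213*(-280) = -59640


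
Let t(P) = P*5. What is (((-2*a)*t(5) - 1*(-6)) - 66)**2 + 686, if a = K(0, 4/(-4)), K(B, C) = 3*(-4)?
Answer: 292286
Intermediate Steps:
K(B, C) = -12
t(P) = 5*P
a = -12
(((-2*a)*t(5) - 1*(-6)) - 66)**2 + 686 = (((-2*(-12))*(5*5) - 1*(-6)) - 66)**2 + 686 = ((24*25 + 6) - 66)**2 + 686 = ((600 + 6) - 66)**2 + 686 = (606 - 66)**2 + 686 = 540**2 + 686 = 291600 + 686 = 292286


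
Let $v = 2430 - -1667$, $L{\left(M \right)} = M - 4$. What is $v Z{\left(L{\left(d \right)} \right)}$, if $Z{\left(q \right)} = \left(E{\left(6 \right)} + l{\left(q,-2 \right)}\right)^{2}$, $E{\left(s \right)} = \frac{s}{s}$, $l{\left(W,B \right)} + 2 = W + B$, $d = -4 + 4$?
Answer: $200753$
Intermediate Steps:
$d = 0$
$L{\left(M \right)} = -4 + M$
$l{\left(W,B \right)} = -2 + B + W$ ($l{\left(W,B \right)} = -2 + \left(W + B\right) = -2 + \left(B + W\right) = -2 + B + W$)
$E{\left(s \right)} = 1$
$Z{\left(q \right)} = \left(-3 + q\right)^{2}$ ($Z{\left(q \right)} = \left(1 - \left(4 - q\right)\right)^{2} = \left(1 + \left(-4 + q\right)\right)^{2} = \left(-3 + q\right)^{2}$)
$v = 4097$ ($v = 2430 + 1667 = 4097$)
$v Z{\left(L{\left(d \right)} \right)} = 4097 \left(3 - \left(-4 + 0\right)\right)^{2} = 4097 \left(3 - -4\right)^{2} = 4097 \left(3 + 4\right)^{2} = 4097 \cdot 7^{2} = 4097 \cdot 49 = 200753$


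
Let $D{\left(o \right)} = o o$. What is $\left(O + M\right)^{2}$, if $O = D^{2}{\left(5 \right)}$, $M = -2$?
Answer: $388129$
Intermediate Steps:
$D{\left(o \right)} = o^{2}$
$O = 625$ ($O = \left(5^{2}\right)^{2} = 25^{2} = 625$)
$\left(O + M\right)^{2} = \left(625 - 2\right)^{2} = 623^{2} = 388129$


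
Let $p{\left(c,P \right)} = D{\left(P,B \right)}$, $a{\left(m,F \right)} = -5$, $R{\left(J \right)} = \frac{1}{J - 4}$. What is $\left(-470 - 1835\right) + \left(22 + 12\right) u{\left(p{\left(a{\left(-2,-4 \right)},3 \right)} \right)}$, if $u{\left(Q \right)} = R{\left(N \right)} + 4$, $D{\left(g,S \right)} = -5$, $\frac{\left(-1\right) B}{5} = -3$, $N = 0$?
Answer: $- \frac{4355}{2} \approx -2177.5$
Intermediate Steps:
$R{\left(J \right)} = \frac{1}{-4 + J}$
$B = 15$ ($B = \left(-5\right) \left(-3\right) = 15$)
$p{\left(c,P \right)} = -5$
$u{\left(Q \right)} = \frac{15}{4}$ ($u{\left(Q \right)} = \frac{1}{-4 + 0} + 4 = \frac{1}{-4} + 4 = - \frac{1}{4} + 4 = \frac{15}{4}$)
$\left(-470 - 1835\right) + \left(22 + 12\right) u{\left(p{\left(a{\left(-2,-4 \right)},3 \right)} \right)} = \left(-470 - 1835\right) + \left(22 + 12\right) \frac{15}{4} = -2305 + 34 \cdot \frac{15}{4} = -2305 + \frac{255}{2} = - \frac{4355}{2}$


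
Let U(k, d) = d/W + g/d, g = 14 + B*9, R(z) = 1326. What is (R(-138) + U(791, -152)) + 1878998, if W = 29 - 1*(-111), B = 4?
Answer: 5001658077/2660 ≈ 1.8803e+6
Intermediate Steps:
W = 140 (W = 29 + 111 = 140)
g = 50 (g = 14 + 4*9 = 14 + 36 = 50)
U(k, d) = 50/d + d/140 (U(k, d) = d/140 + 50/d = 50/d + d/140)
(R(-138) + U(791, -152)) + 1878998 = (1326 + (50/(-152) + (1/140)*(-152))) + 1878998 = (1326 + (50*(-1/152) - 38/35)) + 1878998 = (1326 + (-25/76 - 38/35)) + 1878998 = (1326 - 3763/2660) + 1878998 = 3523397/2660 + 1878998 = 5001658077/2660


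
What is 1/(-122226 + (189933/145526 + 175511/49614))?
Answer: -1805031741/220613068388054 ≈ -8.1819e-6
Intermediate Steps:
1/(-122226 + (189933/145526 + 175511/49614)) = 1/(-122226 + 8741187412/1805031741) = 1/(-220613068388054/1805031741) = -1805031741/220613068388054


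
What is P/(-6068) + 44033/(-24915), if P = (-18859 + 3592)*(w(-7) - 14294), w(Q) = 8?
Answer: -247015335067/6872010 ≈ -35945.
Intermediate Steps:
P = 218104362 (P = (-18859 + 3592)*(8 - 14294) = -15267*(-14286) = 218104362)
P/(-6068) + 44033/(-24915) = 218104362/(-6068) + 44033/(-24915) = 218104362*(-1/6068) + 44033*(-1/24915) = -109052181/3034 - 4003/2265 = -247015335067/6872010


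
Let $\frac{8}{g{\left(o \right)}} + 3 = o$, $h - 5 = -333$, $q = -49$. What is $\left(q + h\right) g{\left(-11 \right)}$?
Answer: $\frac{1508}{7} \approx 215.43$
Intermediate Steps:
$h = -328$ ($h = 5 - 333 = -328$)
$g{\left(o \right)} = \frac{8}{-3 + o}$
$\left(q + h\right) g{\left(-11 \right)} = \left(-49 - 328\right) \frac{8}{-3 - 11} = - 377 \frac{8}{-14} = - 377 \cdot 8 \left(- \frac{1}{14}\right) = \left(-377\right) \left(- \frac{4}{7}\right) = \frac{1508}{7}$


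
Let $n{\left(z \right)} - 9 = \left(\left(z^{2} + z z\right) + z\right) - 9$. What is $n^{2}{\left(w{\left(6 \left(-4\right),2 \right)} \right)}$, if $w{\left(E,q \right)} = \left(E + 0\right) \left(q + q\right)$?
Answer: $336208896$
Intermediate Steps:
$w{\left(E,q \right)} = 2 E q$ ($w{\left(E,q \right)} = E 2 q = 2 E q$)
$n{\left(z \right)} = z + 2 z^{2}$ ($n{\left(z \right)} = 9 - \left(9 - z - z^{2} - z z\right) = 9 - \left(9 - z - 2 z^{2}\right) = 9 + \left(-9 + z + 2 z^{2}\right) = z + 2 z^{2}$)
$n^{2}{\left(w{\left(6 \left(-4\right),2 \right)} \right)} = \left(2 \cdot 6 \left(-4\right) 2 \left(1 + 2 \cdot 2 \cdot 6 \left(-4\right) 2\right)\right)^{2} = \left(2 \left(-24\right) 2 \left(1 + 2 \cdot 2 \left(-24\right) 2\right)\right)^{2} = \left(- 96 \left(1 + 2 \left(-96\right)\right)\right)^{2} = \left(- 96 \left(1 - 192\right)\right)^{2} = \left(\left(-96\right) \left(-191\right)\right)^{2} = 18336^{2} = 336208896$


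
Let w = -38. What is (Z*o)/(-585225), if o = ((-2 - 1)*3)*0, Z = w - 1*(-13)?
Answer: 0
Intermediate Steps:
Z = -25 (Z = -38 - 1*(-13) = -38 + 13 = -25)
o = 0 (o = -3*3*0 = -9*0 = 0)
(Z*o)/(-585225) = -25*0/(-585225) = 0*(-1/585225) = 0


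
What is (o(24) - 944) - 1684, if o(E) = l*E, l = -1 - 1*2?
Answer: -2700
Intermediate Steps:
l = -3 (l = -1 - 2 = -3)
o(E) = -3*E
(o(24) - 944) - 1684 = (-3*24 - 944) - 1684 = (-72 - 944) - 1684 = -1016 - 1684 = -2700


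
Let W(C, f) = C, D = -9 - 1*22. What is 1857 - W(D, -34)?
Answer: 1888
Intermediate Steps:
D = -31 (D = -9 - 22 = -31)
1857 - W(D, -34) = 1857 - 1*(-31) = 1857 + 31 = 1888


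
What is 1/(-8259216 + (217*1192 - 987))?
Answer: -1/8001539 ≈ -1.2498e-7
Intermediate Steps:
1/(-8259216 + (217*1192 - 987)) = 1/(-8259216 + (258664 - 987)) = 1/(-8259216 + 257677) = 1/(-8001539) = -1/8001539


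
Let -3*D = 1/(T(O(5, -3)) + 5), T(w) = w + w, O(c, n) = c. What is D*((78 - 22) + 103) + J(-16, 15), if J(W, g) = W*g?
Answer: -3653/15 ≈ -243.53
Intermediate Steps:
T(w) = 2*w
D = -1/45 (D = -1/(3*(2*5 + 5)) = -1/(3*(10 + 5)) = -⅓/15 = -⅓*1/15 = -1/45 ≈ -0.022222)
D*((78 - 22) + 103) + J(-16, 15) = -((78 - 22) + 103)/45 - 16*15 = -(56 + 103)/45 - 240 = -1/45*159 - 240 = -53/15 - 240 = -3653/15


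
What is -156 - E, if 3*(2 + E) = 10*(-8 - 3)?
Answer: -352/3 ≈ -117.33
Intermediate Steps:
E = -116/3 (E = -2 + (10*(-8 - 3))/3 = -2 + (10*(-11))/3 = -2 + (⅓)*(-110) = -2 - 110/3 = -116/3 ≈ -38.667)
-156 - E = -156 - 1*(-116/3) = -156 + 116/3 = -352/3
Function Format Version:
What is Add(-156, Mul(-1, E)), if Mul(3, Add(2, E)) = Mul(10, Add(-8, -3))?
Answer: Rational(-352, 3) ≈ -117.33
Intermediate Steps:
E = Rational(-116, 3) (E = Add(-2, Mul(Rational(1, 3), Mul(10, Add(-8, -3)))) = Add(-2, Mul(Rational(1, 3), Mul(10, -11))) = Add(-2, Mul(Rational(1, 3), -110)) = Add(-2, Rational(-110, 3)) = Rational(-116, 3) ≈ -38.667)
Add(-156, Mul(-1, E)) = Add(-156, Mul(-1, Rational(-116, 3))) = Add(-156, Rational(116, 3)) = Rational(-352, 3)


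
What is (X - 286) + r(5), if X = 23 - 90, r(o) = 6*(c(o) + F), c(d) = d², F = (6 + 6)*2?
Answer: -59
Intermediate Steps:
F = 24 (F = 12*2 = 24)
r(o) = 144 + 6*o² (r(o) = 6*(o² + 24) = 6*(24 + o²) = 144 + 6*o²)
X = -67
(X - 286) + r(5) = (-67 - 286) + (144 + 6*5²) = -353 + (144 + 6*25) = -353 + (144 + 150) = -353 + 294 = -59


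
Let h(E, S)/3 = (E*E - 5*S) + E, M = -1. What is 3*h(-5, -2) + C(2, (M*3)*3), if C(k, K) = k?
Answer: 272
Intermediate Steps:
h(E, S) = -15*S + 3*E + 3*E² (h(E, S) = 3*((E*E - 5*S) + E) = 3*((E² - 5*S) + E) = 3*(E + E² - 5*S) = -15*S + 3*E + 3*E²)
3*h(-5, -2) + C(2, (M*3)*3) = 3*(-15*(-2) + 3*(-5) + 3*(-5)²) + 2 = 3*(30 - 15 + 3*25) + 2 = 3*(30 - 15 + 75) + 2 = 3*90 + 2 = 270 + 2 = 272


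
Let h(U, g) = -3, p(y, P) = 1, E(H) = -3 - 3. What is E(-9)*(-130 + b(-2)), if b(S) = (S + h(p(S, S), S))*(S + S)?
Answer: 660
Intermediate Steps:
E(H) = -6
b(S) = 2*S*(-3 + S) (b(S) = (S - 3)*(S + S) = (-3 + S)*(2*S) = 2*S*(-3 + S))
E(-9)*(-130 + b(-2)) = -6*(-130 + 2*(-2)*(-3 - 2)) = -6*(-130 + 2*(-2)*(-5)) = -6*(-130 + 20) = -6*(-110) = 660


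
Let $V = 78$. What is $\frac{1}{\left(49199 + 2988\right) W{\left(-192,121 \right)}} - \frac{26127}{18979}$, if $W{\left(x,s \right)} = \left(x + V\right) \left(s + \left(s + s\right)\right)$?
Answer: $- \frac{56423932812097}{40987094594886} \approx -1.3766$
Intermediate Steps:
$W{\left(x,s \right)} = 3 s \left(78 + x\right)$ ($W{\left(x,s \right)} = \left(x + 78\right) \left(s + \left(s + s\right)\right) = \left(78 + x\right) \left(s + 2 s\right) = \left(78 + x\right) 3 s = 3 s \left(78 + x\right)$)
$\frac{1}{\left(49199 + 2988\right) W{\left(-192,121 \right)}} - \frac{26127}{18979} = \frac{1}{\left(49199 + 2988\right) 3 \cdot 121 \left(78 - 192\right)} - \frac{26127}{18979} = \frac{1}{52187 \cdot 3 \cdot 121 \left(-114\right)} - \frac{26127}{18979} = \frac{1}{52187 \left(-41382\right)} - \frac{26127}{18979} = \frac{1}{52187} \left(- \frac{1}{41382}\right) - \frac{26127}{18979} = - \frac{1}{2159602434} - \frac{26127}{18979} = - \frac{56423932812097}{40987094594886}$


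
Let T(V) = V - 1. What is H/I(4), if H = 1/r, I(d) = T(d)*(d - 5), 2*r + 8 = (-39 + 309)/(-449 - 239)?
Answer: 688/8661 ≈ 0.079437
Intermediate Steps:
T(V) = -1 + V
r = -2887/688 (r = -4 + ((-39 + 309)/(-449 - 239))/2 = -4 + (270/(-688))/2 = -4 + (270*(-1/688))/2 = -4 + (1/2)*(-135/344) = -4 - 135/688 = -2887/688 ≈ -4.1962)
I(d) = (-1 + d)*(-5 + d) (I(d) = (-1 + d)*(d - 5) = (-1 + d)*(-5 + d))
H = -688/2887 (H = 1/(-2887/688) = -688/2887 ≈ -0.23831)
H/I(4) = -688*1/((-1 + 4)*(-5 + 4))/2887 = -688/(2887*(3*(-1))) = -688/2887/(-3) = -688/2887*(-1/3) = 688/8661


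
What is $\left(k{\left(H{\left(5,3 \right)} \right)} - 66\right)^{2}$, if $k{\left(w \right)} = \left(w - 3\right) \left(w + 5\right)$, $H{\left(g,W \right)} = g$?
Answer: $2116$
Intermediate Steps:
$k{\left(w \right)} = \left(-3 + w\right) \left(5 + w\right)$
$\left(k{\left(H{\left(5,3 \right)} \right)} - 66\right)^{2} = \left(\left(-15 + 5^{2} + 2 \cdot 5\right) - 66\right)^{2} = \left(\left(-15 + 25 + 10\right) - 66\right)^{2} = \left(20 - 66\right)^{2} = \left(-46\right)^{2} = 2116$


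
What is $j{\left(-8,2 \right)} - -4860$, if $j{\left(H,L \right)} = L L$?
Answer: $4864$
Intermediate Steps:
$j{\left(H,L \right)} = L^{2}$
$j{\left(-8,2 \right)} - -4860 = 2^{2} - -4860 = 4 + 4860 = 4864$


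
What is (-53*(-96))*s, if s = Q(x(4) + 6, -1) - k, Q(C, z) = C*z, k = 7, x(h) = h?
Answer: -86496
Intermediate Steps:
s = -17 (s = (4 + 6)*(-1) - 1*7 = 10*(-1) - 7 = -10 - 7 = -17)
(-53*(-96))*s = -53*(-96)*(-17) = 5088*(-17) = -86496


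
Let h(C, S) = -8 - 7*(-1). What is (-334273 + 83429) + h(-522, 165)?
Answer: -250845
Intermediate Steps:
h(C, S) = -1 (h(C, S) = -8 + 7 = -1)
(-334273 + 83429) + h(-522, 165) = (-334273 + 83429) - 1 = -250844 - 1 = -250845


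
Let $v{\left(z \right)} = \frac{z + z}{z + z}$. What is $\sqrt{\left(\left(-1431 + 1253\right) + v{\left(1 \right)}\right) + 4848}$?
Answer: $3 \sqrt{519} \approx 68.345$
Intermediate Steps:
$v{\left(z \right)} = 1$ ($v{\left(z \right)} = \frac{2 z}{2 z} = 2 z \frac{1}{2 z} = 1$)
$\sqrt{\left(\left(-1431 + 1253\right) + v{\left(1 \right)}\right) + 4848} = \sqrt{\left(\left(-1431 + 1253\right) + 1\right) + 4848} = \sqrt{\left(-178 + 1\right) + 4848} = \sqrt{-177 + 4848} = \sqrt{4671} = 3 \sqrt{519}$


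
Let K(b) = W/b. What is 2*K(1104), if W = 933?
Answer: 311/184 ≈ 1.6902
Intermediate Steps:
K(b) = 933/b
2*K(1104) = 2*(933/1104) = 2*(933*(1/1104)) = 2*(311/368) = 311/184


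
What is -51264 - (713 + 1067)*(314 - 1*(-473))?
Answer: -1452124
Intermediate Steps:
-51264 - (713 + 1067)*(314 - 1*(-473)) = -51264 - 1780*(314 + 473) = -51264 - 1780*787 = -51264 - 1*1400860 = -51264 - 1400860 = -1452124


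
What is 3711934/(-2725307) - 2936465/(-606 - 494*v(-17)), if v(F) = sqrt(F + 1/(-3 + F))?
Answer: 24164349807826084/61701629081443 - 725306855*I*sqrt(1705)/22640249 ≈ 391.63 - 1322.8*I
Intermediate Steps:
3711934/(-2725307) - 2936465/(-606 - 494*v(-17)) = 3711934/(-2725307) - 2936465/(-606 - 494*sqrt(1 - 17*(-3 - 17))*(I*sqrt(5)/10)) = 3711934*(-1/2725307) - 2936465/(-606 - 494*sqrt(1 - 17*(-20))*(I*sqrt(5)/10)) = -3711934/2725307 - 2936465/(-606 - 494*I*sqrt(5)*sqrt(1 + 340)/10) = -3711934/2725307 - 2936465/(-606 - 494*I*sqrt(1705)/10) = -3711934/2725307 - 2936465/(-606 - 247*I*sqrt(1705)/5)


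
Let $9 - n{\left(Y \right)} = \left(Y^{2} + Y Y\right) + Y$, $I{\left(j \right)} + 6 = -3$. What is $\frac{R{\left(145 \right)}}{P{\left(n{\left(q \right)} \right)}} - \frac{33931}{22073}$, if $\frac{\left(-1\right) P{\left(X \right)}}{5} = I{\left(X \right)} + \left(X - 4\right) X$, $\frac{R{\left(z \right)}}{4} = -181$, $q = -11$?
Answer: $- \frac{8494422913}{5536239495} \approx -1.5343$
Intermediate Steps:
$I{\left(j \right)} = -9$ ($I{\left(j \right)} = -6 - 3 = -9$)
$R{\left(z \right)} = -724$ ($R{\left(z \right)} = 4 \left(-181\right) = -724$)
$n{\left(Y \right)} = 9 - Y - 2 Y^{2}$ ($n{\left(Y \right)} = 9 - \left(\left(Y^{2} + Y Y\right) + Y\right) = 9 - \left(\left(Y^{2} + Y^{2}\right) + Y\right) = 9 - \left(2 Y^{2} + Y\right) = 9 - \left(Y + 2 Y^{2}\right) = 9 - Y - 2 Y^{2}$)
$P{\left(X \right)} = 45 - 5 X \left(-4 + X\right)$ ($P{\left(X \right)} = - 5 \left(-9 + \left(X - 4\right) X\right) = - 5 \left(-9 + \left(-4 + X\right) X\right) = - 5 \left(-9 + X \left(-4 + X\right)\right) = 45 - 5 X \left(-4 + X\right)$)
$\frac{R{\left(145 \right)}}{P{\left(n{\left(q \right)} \right)}} - \frac{33931}{22073} = - \frac{724}{45 - 5 \left(9 - -11 - 2 \left(-11\right)^{2}\right)^{2} + 20 \left(9 - -11 - 2 \left(-11\right)^{2}\right)} - \frac{33931}{22073} = - \frac{724}{45 - 5 \left(9 + 11 - 242\right)^{2} + 20 \left(9 + 11 - 242\right)} - \frac{33931}{22073} = - \frac{724}{45 - 5 \left(-222\right)^{2} + 20 \left(-222\right)} - \frac{33931}{22073} = - \frac{724}{45 - 246420 - 4440} - \frac{33931}{22073} = - \frac{724}{-250815} - \frac{33931}{22073} = \left(-724\right) \left(- \frac{1}{250815}\right) - \frac{33931}{22073} = \frac{724}{250815} - \frac{33931}{22073} = - \frac{8494422913}{5536239495}$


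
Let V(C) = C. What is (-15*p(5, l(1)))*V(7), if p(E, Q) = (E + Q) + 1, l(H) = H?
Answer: -735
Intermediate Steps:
p(E, Q) = 1 + E + Q
(-15*p(5, l(1)))*V(7) = -15*(1 + 5 + 1)*7 = -15*7*7 = -105*7 = -735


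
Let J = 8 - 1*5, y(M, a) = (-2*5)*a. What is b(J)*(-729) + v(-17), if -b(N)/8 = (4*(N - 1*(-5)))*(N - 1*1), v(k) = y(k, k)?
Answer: 373418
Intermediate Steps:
y(M, a) = -10*a
v(k) = -10*k
J = 3 (J = 8 - 5 = 3)
b(N) = -8*(-1 + N)*(20 + 4*N) (b(N) = -8*4*(N - 1*(-5))*(N - 1*1) = -8*4*(N + 5)*(N - 1) = -8*4*(5 + N)*(-1 + N) = -8*(20 + 4*N)*(-1 + N) = -8*(-1 + N)*(20 + 4*N))
b(J)*(-729) + v(-17) = (160 - 128*3 - 32*3²)*(-729) - 10*(-17) = (160 - 384 - 32*9)*(-729) + 170 = (160 - 384 - 288)*(-729) + 170 = -512*(-729) + 170 = 373248 + 170 = 373418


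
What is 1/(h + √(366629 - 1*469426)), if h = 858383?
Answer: 858383/736821477486 - I*√102797/736821477486 ≈ 1.165e-6 - 4.3514e-10*I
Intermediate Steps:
1/(h + √(366629 - 1*469426)) = 1/(858383 + √(366629 - 1*469426)) = 1/(858383 + √(366629 - 469426)) = 1/(858383 + √(-102797)) = 1/(858383 + I*√102797)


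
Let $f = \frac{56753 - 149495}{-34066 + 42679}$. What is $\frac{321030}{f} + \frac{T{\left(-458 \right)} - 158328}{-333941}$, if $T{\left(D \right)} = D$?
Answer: $- \frac{129428458267}{4341233} \approx -29814.0$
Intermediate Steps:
$f = - \frac{1066}{99}$ ($f = - \frac{92742}{8613} = \left(-92742\right) \frac{1}{8613} = - \frac{1066}{99} \approx -10.768$)
$\frac{321030}{f} + \frac{T{\left(-458 \right)} - 158328}{-333941} = \frac{321030}{- \frac{1066}{99}} + \frac{-458 - 158328}{-333941} = 321030 \left(- \frac{99}{1066}\right) + \left(-458 - 158328\right) \left(- \frac{1}{333941}\right) = - \frac{387585}{13} - - \frac{158786}{333941} = - \frac{387585}{13} + \frac{158786}{333941} = - \frac{129428458267}{4341233}$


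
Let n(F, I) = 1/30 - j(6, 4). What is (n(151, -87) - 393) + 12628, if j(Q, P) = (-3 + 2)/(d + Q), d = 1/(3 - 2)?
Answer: 2569387/210 ≈ 12235.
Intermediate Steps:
d = 1 (d = 1/1 = 1)
j(Q, P) = -1/(1 + Q) (j(Q, P) = (-3 + 2)/(1 + Q) = -1/(1 + Q))
n(F, I) = 37/210 (n(F, I) = 1/30 - (-1)/(1 + 6) = 1/30 - (-1)/7 = 1/30 - 1*(-⅐) = 1/30 + ⅐ = 37/210)
(n(151, -87) - 393) + 12628 = (37/210 - 393) + 12628 = -82493/210 + 12628 = 2569387/210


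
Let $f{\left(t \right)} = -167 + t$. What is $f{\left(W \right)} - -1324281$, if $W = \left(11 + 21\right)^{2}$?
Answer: $1325138$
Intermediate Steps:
$W = 1024$ ($W = 32^{2} = 1024$)
$f{\left(W \right)} - -1324281 = \left(-167 + 1024\right) - -1324281 = 857 + 1324281 = 1325138$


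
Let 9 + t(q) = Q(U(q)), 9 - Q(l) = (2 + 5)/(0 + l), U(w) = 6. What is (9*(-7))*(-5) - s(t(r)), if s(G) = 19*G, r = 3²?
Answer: 2023/6 ≈ 337.17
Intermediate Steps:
Q(l) = 9 - 7/l (Q(l) = 9 - (2 + 5)/(0 + l) = 9 - 7/l)
r = 9
t(q) = -7/6 (t(q) = -9 + (9 - 7/6) = -9 + 47/6 = -7/6)
(9*(-7))*(-5) - s(t(r)) = (9*(-7))*(-5) - 19*(-7)/6 = -63*(-5) - 1*(-133/6) = 315 + 133/6 = 2023/6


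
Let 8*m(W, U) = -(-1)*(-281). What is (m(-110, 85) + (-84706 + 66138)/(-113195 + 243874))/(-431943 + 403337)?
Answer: 36869343/29905627792 ≈ 0.0012329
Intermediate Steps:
m(W, U) = -281/8 (m(W, U) = (-(-1)*(-281))/8 = (-1*281)/8 = (⅛)*(-281) = -281/8)
(m(-110, 85) + (-84706 + 66138)/(-113195 + 243874))/(-431943 + 403337) = (-281/8 + (-84706 + 66138)/(-113195 + 243874))/(-431943 + 403337) = (-281/8 - 18568/130679)/(-28606) = (-281/8 - 18568*1/130679)*(-1/28606) = (-281/8 - 18568/130679)*(-1/28606) = -36869343/1045432*(-1/28606) = 36869343/29905627792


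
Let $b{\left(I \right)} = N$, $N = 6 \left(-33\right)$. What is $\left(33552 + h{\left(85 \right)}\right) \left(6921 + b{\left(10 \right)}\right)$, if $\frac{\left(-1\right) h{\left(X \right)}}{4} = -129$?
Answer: $229039164$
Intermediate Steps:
$N = -198$
$b{\left(I \right)} = -198$
$h{\left(X \right)} = 516$ ($h{\left(X \right)} = \left(-4\right) \left(-129\right) = 516$)
$\left(33552 + h{\left(85 \right)}\right) \left(6921 + b{\left(10 \right)}\right) = \left(33552 + 516\right) \left(6921 - 198\right) = 34068 \cdot 6723 = 229039164$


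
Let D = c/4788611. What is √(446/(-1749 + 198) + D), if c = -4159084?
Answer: I*√220667133937894710/436890333 ≈ 1.0752*I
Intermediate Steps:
D = -244652/281683 (D = -4159084/4788611 = -4159084*1/4788611 = -244652/281683 ≈ -0.86854)
√(446/(-1749 + 198) + D) = √(446/(-1749 + 198) - 244652/281683) = √(446/(-1551) - 244652/281683) = √(-1/1551*446 - 244652/281683) = √(-446/1551 - 244652/281683) = √(-505085870/436890333) = I*√220667133937894710/436890333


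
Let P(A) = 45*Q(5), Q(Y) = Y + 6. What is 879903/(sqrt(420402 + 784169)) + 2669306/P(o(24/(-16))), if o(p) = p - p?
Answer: 2669306/495 + 879903*sqrt(1204571)/1204571 ≈ 6194.3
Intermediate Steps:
o(p) = 0
Q(Y) = 6 + Y
P(A) = 495 (P(A) = 45*(6 + 5) = 45*11 = 495)
879903/(sqrt(420402 + 784169)) + 2669306/P(o(24/(-16))) = 879903/(sqrt(420402 + 784169)) + 2669306/495 = 879903/(sqrt(1204571)) + 2669306*(1/495) = 879903*(sqrt(1204571)/1204571) + 2669306/495 = 879903*sqrt(1204571)/1204571 + 2669306/495 = 2669306/495 + 879903*sqrt(1204571)/1204571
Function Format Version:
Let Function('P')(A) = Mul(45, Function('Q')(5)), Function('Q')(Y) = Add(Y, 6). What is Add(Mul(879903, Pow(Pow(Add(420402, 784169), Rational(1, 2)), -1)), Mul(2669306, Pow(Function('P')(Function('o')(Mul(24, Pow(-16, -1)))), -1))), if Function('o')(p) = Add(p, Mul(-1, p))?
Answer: Add(Rational(2669306, 495), Mul(Rational(879903, 1204571), Pow(1204571, Rational(1, 2)))) ≈ 6194.3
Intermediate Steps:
Function('o')(p) = 0
Function('Q')(Y) = Add(6, Y)
Function('P')(A) = 495 (Function('P')(A) = Mul(45, Add(6, 5)) = Mul(45, 11) = 495)
Add(Mul(879903, Pow(Pow(Add(420402, 784169), Rational(1, 2)), -1)), Mul(2669306, Pow(Function('P')(Function('o')(Mul(24, Pow(-16, -1)))), -1))) = Add(Mul(879903, Pow(Pow(Add(420402, 784169), Rational(1, 2)), -1)), Mul(2669306, Pow(495, -1))) = Add(Mul(879903, Pow(Pow(1204571, Rational(1, 2)), -1)), Mul(2669306, Rational(1, 495))) = Add(Mul(879903, Mul(Rational(1, 1204571), Pow(1204571, Rational(1, 2)))), Rational(2669306, 495)) = Add(Mul(Rational(879903, 1204571), Pow(1204571, Rational(1, 2))), Rational(2669306, 495)) = Add(Rational(2669306, 495), Mul(Rational(879903, 1204571), Pow(1204571, Rational(1, 2))))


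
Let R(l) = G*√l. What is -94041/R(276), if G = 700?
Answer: -31347*√69/32200 ≈ -8.0866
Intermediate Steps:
R(l) = 700*√l
-94041/R(276) = -94041*√69/96600 = -31347*√69/32200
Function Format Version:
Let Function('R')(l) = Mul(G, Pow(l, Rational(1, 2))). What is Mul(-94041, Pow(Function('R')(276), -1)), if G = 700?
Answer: Mul(Rational(-31347, 32200), Pow(69, Rational(1, 2))) ≈ -8.0866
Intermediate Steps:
Function('R')(l) = Mul(700, Pow(l, Rational(1, 2)))
Mul(-94041, Pow(Function('R')(276), -1)) = Mul(-94041, Pow(Mul(700, Pow(276, Rational(1, 2))), -1)) = Mul(-94041, Pow(Mul(700, Mul(2, Pow(69, Rational(1, 2)))), -1)) = Mul(-94041, Pow(Mul(1400, Pow(69, Rational(1, 2))), -1)) = Mul(-94041, Mul(Rational(1, 96600), Pow(69, Rational(1, 2)))) = Mul(Rational(-31347, 32200), Pow(69, Rational(1, 2)))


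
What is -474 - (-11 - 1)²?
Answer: -618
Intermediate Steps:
-474 - (-11 - 1)² = -474 - 1*(-12)² = -474 - 1*144 = -474 - 144 = -618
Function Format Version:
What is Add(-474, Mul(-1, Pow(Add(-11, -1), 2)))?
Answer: -618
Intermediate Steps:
Add(-474, Mul(-1, Pow(Add(-11, -1), 2))) = Add(-474, Mul(-1, Pow(-12, 2))) = Add(-474, Mul(-1, 144)) = Add(-474, -144) = -618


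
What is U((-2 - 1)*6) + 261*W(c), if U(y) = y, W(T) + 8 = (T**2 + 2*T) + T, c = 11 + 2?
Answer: 52182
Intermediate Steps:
c = 13
W(T) = -8 + T**2 + 3*T (W(T) = -8 + ((T**2 + 2*T) + T) = -8 + (T**2 + 3*T) = -8 + T**2 + 3*T)
U((-2 - 1)*6) + 261*W(c) = (-2 - 1)*6 + 261*(-8 + 13**2 + 3*13) = -3*6 + 261*(-8 + 169 + 39) = -18 + 261*200 = -18 + 52200 = 52182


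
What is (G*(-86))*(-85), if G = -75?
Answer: -548250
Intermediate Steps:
(G*(-86))*(-85) = -75*(-86)*(-85) = 6450*(-85) = -548250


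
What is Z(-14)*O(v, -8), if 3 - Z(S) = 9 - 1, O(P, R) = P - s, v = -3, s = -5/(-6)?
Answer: 115/6 ≈ 19.167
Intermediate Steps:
s = 5/6 (s = -5*(-1/6) = 5/6 ≈ 0.83333)
O(P, R) = -5/6 + P (O(P, R) = P - 1*5/6 = P - 5/6 = -5/6 + P)
Z(S) = -5 (Z(S) = 3 - (9 - 1) = 3 - 1*8 = 3 - 8 = -5)
Z(-14)*O(v, -8) = -5*(-5/6 - 3) = -5*(-23/6) = 115/6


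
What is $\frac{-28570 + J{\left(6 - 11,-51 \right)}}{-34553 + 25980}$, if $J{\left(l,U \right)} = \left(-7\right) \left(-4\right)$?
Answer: $\frac{28542}{8573} \approx 3.3293$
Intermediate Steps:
$J{\left(l,U \right)} = 28$
$\frac{-28570 + J{\left(6 - 11,-51 \right)}}{-34553 + 25980} = \frac{-28570 + 28}{-34553 + 25980} = - \frac{28542}{-8573} = \left(-28542\right) \left(- \frac{1}{8573}\right) = \frac{28542}{8573}$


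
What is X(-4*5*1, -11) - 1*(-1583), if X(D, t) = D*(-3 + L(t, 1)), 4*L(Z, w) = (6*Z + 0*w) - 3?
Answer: 1988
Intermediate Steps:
L(Z, w) = -¾ + 3*Z/2 (L(Z, w) = ((6*Z + 0*w) - 3)/4 = ((6*Z + 0) - 3)/4 = (6*Z - 3)/4 = (-3 + 6*Z)/4 = -¾ + 3*Z/2)
X(D, t) = D*(-15/4 + 3*t/2) (X(D, t) = D*(-3 + (-¾ + 3*t/2)) = D*(-15/4 + 3*t/2))
X(-4*5*1, -11) - 1*(-1583) = 3*(-4*5*1)*(-5 + 2*(-11))/4 - 1*(-1583) = 3*(-20*1)*(-5 - 22)/4 + 1583 = (¾)*(-20)*(-27) + 1583 = 405 + 1583 = 1988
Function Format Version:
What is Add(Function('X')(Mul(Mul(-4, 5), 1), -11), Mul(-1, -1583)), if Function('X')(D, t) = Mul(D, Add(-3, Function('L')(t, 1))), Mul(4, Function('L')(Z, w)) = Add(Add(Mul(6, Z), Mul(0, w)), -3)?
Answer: 1988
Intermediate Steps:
Function('L')(Z, w) = Add(Rational(-3, 4), Mul(Rational(3, 2), Z)) (Function('L')(Z, w) = Mul(Rational(1, 4), Add(Add(Mul(6, Z), Mul(0, w)), -3)) = Mul(Rational(1, 4), Add(Add(Mul(6, Z), 0), -3)) = Mul(Rational(1, 4), Add(Mul(6, Z), -3)) = Mul(Rational(1, 4), Add(-3, Mul(6, Z))) = Add(Rational(-3, 4), Mul(Rational(3, 2), Z)))
Function('X')(D, t) = Mul(D, Add(Rational(-15, 4), Mul(Rational(3, 2), t))) (Function('X')(D, t) = Mul(D, Add(-3, Add(Rational(-3, 4), Mul(Rational(3, 2), t)))) = Mul(D, Add(Rational(-15, 4), Mul(Rational(3, 2), t))))
Add(Function('X')(Mul(Mul(-4, 5), 1), -11), Mul(-1, -1583)) = Add(Mul(Rational(3, 4), Mul(Mul(-4, 5), 1), Add(-5, Mul(2, -11))), Mul(-1, -1583)) = Add(Mul(Rational(3, 4), Mul(-20, 1), Add(-5, -22)), 1583) = Add(Mul(Rational(3, 4), -20, -27), 1583) = Add(405, 1583) = 1988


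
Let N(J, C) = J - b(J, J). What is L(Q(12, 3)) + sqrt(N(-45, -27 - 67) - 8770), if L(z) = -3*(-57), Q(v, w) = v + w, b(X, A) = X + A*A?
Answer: 171 + I*sqrt(10795) ≈ 171.0 + 103.9*I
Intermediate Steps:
b(X, A) = X + A**2
N(J, C) = -J**2 (N(J, C) = J - (J + J**2) = J + (-J - J**2) = -J**2)
L(z) = 171
L(Q(12, 3)) + sqrt(N(-45, -27 - 67) - 8770) = 171 + sqrt(-1*(-45)**2 - 8770) = 171 + sqrt(-1*2025 - 8770) = 171 + sqrt(-2025 - 8770) = 171 + sqrt(-10795) = 171 + I*sqrt(10795)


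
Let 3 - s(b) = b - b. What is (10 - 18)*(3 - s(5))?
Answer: 0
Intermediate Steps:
s(b) = 3 (s(b) = 3 - (b - b) = 3 - 1*0 = 3 + 0 = 3)
(10 - 18)*(3 - s(5)) = (10 - 18)*(3 - 1*3) = -8*(3 - 3) = -8*0 = 0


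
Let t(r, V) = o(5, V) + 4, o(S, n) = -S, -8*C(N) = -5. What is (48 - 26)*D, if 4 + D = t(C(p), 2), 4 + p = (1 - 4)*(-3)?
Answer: -110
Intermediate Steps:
p = 5 (p = -4 + (1 - 4)*(-3) = -4 - 3*(-3) = -4 + 9 = 5)
C(N) = 5/8 (C(N) = -⅛*(-5) = 5/8)
t(r, V) = -1 (t(r, V) = -1*5 + 4 = -5 + 4 = -1)
D = -5 (D = -4 - 1 = -5)
(48 - 26)*D = (48 - 26)*(-5) = 22*(-5) = -110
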